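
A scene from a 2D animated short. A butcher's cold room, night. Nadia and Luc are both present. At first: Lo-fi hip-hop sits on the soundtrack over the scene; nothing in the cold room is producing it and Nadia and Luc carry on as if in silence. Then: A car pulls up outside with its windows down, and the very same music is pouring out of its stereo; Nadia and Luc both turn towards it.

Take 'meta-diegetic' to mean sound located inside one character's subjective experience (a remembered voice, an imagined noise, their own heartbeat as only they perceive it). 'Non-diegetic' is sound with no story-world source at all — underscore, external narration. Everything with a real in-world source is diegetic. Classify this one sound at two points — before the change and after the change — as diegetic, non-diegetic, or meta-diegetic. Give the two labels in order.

non-diegetic, diegetic

Before the change: no in-world source exists and no character can hear it — underscore → non-diegetic.
After the change: the car stereo is now a real source in the story world and the characters hear it → diegetic.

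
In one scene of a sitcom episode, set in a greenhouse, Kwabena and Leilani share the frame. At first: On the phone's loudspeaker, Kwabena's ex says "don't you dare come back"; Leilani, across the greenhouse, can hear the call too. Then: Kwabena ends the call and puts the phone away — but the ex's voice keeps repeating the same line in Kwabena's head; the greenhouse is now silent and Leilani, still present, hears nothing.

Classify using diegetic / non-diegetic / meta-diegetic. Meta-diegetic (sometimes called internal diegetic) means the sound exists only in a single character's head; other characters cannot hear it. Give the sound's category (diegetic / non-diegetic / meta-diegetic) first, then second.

First: the loudspeaker is an in-world source; both Kwabena and Leilani hear the call → diegetic.
Second: with the phone off, the voice continues only as Kwabena's private mental replay — Leilani can't hear it → meta-diegetic.

diegetic, meta-diegetic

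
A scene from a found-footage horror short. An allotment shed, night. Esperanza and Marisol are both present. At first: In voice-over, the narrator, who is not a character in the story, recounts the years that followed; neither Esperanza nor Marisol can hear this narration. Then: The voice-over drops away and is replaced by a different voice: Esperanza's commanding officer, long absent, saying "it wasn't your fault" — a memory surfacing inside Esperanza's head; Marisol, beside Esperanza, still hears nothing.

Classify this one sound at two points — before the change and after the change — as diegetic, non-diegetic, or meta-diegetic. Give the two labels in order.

Before the change: the external narrator addresses only the audience — outside the story world → non-diegetic.
After the change: the replacement voice is a memory inside Esperanza's mind specifically → meta-diegetic.

non-diegetic, meta-diegetic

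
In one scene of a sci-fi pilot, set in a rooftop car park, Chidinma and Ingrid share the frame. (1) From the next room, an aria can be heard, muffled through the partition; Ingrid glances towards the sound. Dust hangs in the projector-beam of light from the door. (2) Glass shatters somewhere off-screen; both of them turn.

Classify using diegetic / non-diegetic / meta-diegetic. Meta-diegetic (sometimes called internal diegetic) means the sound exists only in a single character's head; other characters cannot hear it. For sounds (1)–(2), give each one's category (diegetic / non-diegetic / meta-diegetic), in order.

diegetic, diegetic

Sound (1): it's coming from the next room — a location within the story world — and Ingrid reacts, so diegetic.
Sound (2): the sound comes from glass physically present in the location, so diegetic.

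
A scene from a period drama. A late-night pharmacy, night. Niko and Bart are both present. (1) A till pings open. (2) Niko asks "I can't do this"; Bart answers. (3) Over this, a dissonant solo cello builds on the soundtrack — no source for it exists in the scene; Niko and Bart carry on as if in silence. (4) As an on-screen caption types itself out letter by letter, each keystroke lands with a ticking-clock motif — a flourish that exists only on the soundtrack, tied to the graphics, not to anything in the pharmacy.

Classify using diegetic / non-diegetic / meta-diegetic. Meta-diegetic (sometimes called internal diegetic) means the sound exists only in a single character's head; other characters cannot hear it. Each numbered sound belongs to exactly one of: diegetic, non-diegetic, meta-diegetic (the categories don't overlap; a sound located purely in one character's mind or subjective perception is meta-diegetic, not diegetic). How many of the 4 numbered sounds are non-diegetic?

2

(1) is diegetic: a till is a real object/event in the scene's world.
(2) is diegetic: on-screen dialogue — Niko speaks and Bart is there to hear.
(3) score with no on-screen or off-screen source; it exists for the audience alone → non-diegetic.
(4) is non-diegetic: sound married to a title/caption — outside the diegesis by definition.
So 2 of the 4 are non-diegetic: (3), (4).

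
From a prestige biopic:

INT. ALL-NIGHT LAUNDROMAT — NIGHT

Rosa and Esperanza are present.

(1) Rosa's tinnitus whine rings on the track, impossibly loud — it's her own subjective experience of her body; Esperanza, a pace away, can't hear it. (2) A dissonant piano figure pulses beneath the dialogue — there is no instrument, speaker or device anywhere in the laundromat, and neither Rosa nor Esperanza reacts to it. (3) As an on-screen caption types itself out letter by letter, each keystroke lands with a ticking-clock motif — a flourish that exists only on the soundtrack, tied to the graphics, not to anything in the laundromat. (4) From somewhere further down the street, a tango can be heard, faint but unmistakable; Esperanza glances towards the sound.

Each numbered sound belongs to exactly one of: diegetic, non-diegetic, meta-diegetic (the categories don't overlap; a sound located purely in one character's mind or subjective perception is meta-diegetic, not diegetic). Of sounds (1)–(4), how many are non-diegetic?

Sound (1): it's Rosa's internal bodily sensation rendered as sound; only Rosa 'hears' it, so meta-diegetic.
(2) nothing in the laundromat produces it and the characters don't hear it — pure soundtrack → non-diegetic.
Sound (3): it accompanies on-screen graphics, not anything inside the story world, so non-diegetic.
(4) the music has an off-screen but real-world source and a character hears it → diegetic.
Non-diegetic: (2), (3) — that's 2.

2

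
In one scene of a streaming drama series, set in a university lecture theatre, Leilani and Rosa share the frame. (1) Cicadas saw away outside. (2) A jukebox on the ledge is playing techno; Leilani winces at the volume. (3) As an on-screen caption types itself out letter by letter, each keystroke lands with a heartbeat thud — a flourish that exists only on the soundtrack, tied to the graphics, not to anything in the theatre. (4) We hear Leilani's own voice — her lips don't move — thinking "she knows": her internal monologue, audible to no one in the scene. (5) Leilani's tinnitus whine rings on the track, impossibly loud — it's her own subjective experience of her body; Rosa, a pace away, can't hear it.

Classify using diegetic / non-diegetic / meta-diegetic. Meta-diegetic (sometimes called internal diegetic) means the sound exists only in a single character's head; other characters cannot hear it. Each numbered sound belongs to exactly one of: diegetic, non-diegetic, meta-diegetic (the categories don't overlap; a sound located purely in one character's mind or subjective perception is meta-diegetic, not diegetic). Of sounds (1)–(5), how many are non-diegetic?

1

(1) is diegetic: ambient/room sound belonging to the story's physical space.
(2) is diegetic: a jukebox is a physical source in the scene and Leilani reacts to it.
(3) sound married to a title/caption — outside the diegesis by definition → non-diegetic.
(4) internal monologue — inside Leilani's mind, not spoken into the scene → meta-diegetic.
(5) it's Leilani's internal bodily sensation rendered as sound; only Leilani 'hears' it → meta-diegetic.
Non-diegetic: (3) — that's 1.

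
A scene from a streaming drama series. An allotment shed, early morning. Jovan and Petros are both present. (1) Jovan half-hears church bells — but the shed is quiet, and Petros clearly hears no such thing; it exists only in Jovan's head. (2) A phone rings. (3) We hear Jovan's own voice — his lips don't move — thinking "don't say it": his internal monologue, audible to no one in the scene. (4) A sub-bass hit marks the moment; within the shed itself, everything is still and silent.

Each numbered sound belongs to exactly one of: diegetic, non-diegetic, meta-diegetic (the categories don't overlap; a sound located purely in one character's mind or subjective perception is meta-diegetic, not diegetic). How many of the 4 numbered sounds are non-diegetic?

1

(1) Jovan alone 'hears' it — an imagined sound, not present in the space → meta-diegetic.
(2) is diegetic: the sound comes from a phone physically present in the location.
Sound (3): Jovan's thought-voice: a private mental sound no other character can hear, so meta-diegetic.
(4) nothing in the scene produces it; it's an accent added for the audience → non-diegetic.
Non-diegetic: (4) — that's 1.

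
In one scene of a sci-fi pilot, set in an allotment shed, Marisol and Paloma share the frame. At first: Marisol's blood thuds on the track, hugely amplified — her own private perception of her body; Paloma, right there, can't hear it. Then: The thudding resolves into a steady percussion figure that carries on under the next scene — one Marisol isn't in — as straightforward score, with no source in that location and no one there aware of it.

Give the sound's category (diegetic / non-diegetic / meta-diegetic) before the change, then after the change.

Before the change: it's Marisol's subjective body sound, inaudible to Paloma → meta-diegetic.
After the change: detached from Marisol and playing as sourceless score over a scene she isn't in — for the audience only → non-diegetic.

meta-diegetic, non-diegetic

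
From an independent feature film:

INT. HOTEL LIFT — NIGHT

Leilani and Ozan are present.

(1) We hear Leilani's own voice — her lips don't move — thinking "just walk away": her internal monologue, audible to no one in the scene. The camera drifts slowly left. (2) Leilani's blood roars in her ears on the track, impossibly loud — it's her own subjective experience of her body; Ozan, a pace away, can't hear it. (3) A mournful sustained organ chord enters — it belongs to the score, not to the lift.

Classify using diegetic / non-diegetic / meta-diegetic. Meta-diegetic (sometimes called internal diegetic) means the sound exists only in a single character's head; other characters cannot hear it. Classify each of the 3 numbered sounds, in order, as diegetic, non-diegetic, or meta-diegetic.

(1) is meta-diegetic: it's Leilani's unspoken thought, heard only by the audience via her subjectivity.
(2) is meta-diegetic: it's Leilani's internal bodily sensation rendered as sound; only Leilani 'hears' it.
Sound (3): nothing in the lift produces it and the characters don't hear it — pure soundtrack, so non-diegetic.

meta-diegetic, meta-diegetic, non-diegetic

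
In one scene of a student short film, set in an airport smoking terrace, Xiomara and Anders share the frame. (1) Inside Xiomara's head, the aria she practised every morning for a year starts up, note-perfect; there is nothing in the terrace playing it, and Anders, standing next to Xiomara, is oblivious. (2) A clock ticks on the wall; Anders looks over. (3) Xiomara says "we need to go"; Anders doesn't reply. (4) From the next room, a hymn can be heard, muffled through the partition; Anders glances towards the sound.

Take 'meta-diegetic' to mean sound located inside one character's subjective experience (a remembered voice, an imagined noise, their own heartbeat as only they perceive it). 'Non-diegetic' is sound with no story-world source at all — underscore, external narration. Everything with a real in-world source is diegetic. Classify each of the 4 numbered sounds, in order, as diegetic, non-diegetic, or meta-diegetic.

meta-diegetic, diegetic, diegetic, diegetic

(1) is meta-diegetic: remembered music, private to Xiomara — Anders is oblivious because it isn't in the room.
Sound (2): the sound comes from a clock physically present in the location, so diegetic.
Sound (3): spoken by a character present in the story world, so diegetic.
Sound (4): it's coming from the next room — a location within the story world — and Anders reacts, so diegetic.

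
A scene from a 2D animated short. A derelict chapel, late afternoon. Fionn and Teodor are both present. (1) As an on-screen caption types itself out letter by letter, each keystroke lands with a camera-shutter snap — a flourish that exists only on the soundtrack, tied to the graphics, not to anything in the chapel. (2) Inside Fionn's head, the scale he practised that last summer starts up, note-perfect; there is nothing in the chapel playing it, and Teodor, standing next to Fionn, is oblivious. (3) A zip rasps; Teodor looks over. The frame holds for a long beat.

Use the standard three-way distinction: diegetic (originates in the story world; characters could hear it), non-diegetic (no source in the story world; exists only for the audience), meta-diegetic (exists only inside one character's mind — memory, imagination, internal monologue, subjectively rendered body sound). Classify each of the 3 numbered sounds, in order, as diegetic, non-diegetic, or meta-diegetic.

Sound (1): the caption isn't part of the story world, so neither is the sound tied to it, so non-diegetic.
(2) it lives in Fionn's subjectivity, not in the chapel → meta-diegetic.
Sound (3): an in-world source (a zip); characters could hear it, so diegetic.

non-diegetic, meta-diegetic, diegetic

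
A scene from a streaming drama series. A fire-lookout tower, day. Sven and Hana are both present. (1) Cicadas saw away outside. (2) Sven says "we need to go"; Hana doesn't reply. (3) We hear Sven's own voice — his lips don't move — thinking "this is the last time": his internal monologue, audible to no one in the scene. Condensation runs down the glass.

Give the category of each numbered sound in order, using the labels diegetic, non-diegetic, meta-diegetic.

Sound (1): it's the actual ambient sound of the location, so diegetic.
(2) is diegetic: Sven is a character speaking aloud in the scene.
(3) it's Sven's unspoken thought, heard only by the audience via his subjectivity → meta-diegetic.

diegetic, diegetic, meta-diegetic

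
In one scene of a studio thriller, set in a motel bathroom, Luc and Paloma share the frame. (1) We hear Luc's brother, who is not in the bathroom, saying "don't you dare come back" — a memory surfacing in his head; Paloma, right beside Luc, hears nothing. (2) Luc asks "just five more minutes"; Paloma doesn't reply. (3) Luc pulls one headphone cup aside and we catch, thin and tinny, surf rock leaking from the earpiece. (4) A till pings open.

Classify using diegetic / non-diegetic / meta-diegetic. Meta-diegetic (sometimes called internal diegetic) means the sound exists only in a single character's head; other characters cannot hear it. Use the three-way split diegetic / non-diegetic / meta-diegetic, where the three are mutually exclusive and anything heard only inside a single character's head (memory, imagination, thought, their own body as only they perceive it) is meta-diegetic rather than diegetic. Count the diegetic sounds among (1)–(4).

(1) it's Luc's recollection rendered as sound; the other character can't hear it → meta-diegetic.
(2) Luc is a character speaking aloud in the scene → diegetic.
(3) it's leaking from a physical pair of headphones in the scene → diegetic.
(4) is diegetic: an in-world source (a till); characters could hear it.
So 3 of the 4 are diegetic: (2), (3), (4).

3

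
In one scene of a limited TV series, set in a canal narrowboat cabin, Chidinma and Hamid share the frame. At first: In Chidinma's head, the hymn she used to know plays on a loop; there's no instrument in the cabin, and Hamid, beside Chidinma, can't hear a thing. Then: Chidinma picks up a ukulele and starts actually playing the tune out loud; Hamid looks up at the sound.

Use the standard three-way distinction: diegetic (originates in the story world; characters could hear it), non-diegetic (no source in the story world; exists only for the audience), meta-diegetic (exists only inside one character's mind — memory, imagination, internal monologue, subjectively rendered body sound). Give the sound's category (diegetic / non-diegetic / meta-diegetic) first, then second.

meta-diegetic, diegetic

First: the tune exists only as Chidinma's private memory; Hamid can't hear it → meta-diegetic.
Second: Chidinma is now producing it live on a ukulele, in the room, and Hamid hears it → diegetic.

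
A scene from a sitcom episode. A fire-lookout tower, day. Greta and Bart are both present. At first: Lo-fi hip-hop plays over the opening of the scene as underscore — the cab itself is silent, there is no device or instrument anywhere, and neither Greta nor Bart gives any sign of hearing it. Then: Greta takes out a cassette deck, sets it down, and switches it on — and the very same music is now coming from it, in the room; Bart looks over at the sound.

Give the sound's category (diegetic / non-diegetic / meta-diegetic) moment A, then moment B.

non-diegetic, diegetic

Moment A: no in-world source exists and no character can hear it — underscore → non-diegetic.
Moment B: a cassette deck is now a real source in the story world and the characters hear it → diegetic.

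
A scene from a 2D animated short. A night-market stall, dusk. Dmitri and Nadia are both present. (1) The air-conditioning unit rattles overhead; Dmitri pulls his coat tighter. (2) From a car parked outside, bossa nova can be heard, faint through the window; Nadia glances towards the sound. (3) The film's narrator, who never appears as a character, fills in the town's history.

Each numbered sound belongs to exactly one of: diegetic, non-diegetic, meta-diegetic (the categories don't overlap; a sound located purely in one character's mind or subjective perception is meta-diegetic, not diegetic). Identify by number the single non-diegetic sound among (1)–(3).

3

(1) is diegetic: ambient/room sound belonging to the story's physical space.
(2) is diegetic: off-screen diegetic: the source is out of frame but still in the story's space.
(3) is non-diegetic: external voice-over — not a character, not heard by anyone in the scene.
Only (3) is non-diegetic.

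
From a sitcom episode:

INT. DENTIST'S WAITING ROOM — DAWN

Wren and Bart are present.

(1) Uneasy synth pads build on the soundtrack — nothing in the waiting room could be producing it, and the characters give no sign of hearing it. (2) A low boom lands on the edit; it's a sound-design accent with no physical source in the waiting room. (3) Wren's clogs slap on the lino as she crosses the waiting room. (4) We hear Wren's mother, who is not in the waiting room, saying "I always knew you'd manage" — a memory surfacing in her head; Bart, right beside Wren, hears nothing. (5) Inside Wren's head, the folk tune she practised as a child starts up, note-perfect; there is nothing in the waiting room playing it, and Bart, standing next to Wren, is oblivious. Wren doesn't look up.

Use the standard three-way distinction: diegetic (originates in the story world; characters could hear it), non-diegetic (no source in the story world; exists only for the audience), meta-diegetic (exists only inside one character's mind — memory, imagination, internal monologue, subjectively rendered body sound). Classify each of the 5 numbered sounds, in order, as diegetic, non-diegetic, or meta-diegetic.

Sound (1): it has no source in the story world and no character can hear it — it's underscore, so non-diegetic.
(2) is non-diegetic: an editorial stinger — it belongs to the cut, not the story world.
Sound (3): it's the physical sound of Wren moving in the space, so diegetic.
Sound (4): a remembered line, private to Wren — not present in the room, not audible to Bart, so meta-diegetic.
Sound (5): remembered music, private to Wren — Bart is oblivious because it isn't in the room, so meta-diegetic.

non-diegetic, non-diegetic, diegetic, meta-diegetic, meta-diegetic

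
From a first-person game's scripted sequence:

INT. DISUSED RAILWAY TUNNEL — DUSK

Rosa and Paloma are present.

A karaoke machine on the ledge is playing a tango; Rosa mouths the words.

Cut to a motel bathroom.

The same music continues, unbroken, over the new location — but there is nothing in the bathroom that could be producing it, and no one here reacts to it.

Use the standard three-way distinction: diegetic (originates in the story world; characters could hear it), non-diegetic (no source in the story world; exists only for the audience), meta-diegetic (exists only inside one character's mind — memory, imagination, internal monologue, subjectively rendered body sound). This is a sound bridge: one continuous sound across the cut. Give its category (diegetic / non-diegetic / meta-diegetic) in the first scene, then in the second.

Scene one: a karaoke machine is an on-screen source and Rosa reacts to it → diegetic.
Scene two: there is no source in the bathroom and no one hears it — it's now underscore → non-diegetic.

diegetic, non-diegetic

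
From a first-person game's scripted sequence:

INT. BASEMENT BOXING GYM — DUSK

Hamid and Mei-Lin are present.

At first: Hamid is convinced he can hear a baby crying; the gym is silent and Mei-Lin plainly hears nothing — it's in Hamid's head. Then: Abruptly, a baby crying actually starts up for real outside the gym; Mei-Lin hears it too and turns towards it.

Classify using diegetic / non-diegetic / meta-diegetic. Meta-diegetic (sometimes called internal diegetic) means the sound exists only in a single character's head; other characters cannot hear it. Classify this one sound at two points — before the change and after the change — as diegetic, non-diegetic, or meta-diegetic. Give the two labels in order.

meta-diegetic, diegetic

Before the change: only Hamid 'hears' it — imagined, in his mind → meta-diegetic.
After the change: now there's a real external source and Mei-Lin hears it too — in the story world → diegetic.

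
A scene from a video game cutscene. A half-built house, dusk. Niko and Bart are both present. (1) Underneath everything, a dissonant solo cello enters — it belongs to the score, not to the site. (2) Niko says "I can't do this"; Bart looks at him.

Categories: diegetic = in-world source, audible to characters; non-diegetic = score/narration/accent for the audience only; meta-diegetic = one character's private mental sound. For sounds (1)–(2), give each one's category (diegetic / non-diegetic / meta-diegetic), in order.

non-diegetic, diegetic

(1) is non-diegetic: score with no on-screen or off-screen source; it exists for the audience alone.
(2) Niko is a character speaking aloud in the scene → diegetic.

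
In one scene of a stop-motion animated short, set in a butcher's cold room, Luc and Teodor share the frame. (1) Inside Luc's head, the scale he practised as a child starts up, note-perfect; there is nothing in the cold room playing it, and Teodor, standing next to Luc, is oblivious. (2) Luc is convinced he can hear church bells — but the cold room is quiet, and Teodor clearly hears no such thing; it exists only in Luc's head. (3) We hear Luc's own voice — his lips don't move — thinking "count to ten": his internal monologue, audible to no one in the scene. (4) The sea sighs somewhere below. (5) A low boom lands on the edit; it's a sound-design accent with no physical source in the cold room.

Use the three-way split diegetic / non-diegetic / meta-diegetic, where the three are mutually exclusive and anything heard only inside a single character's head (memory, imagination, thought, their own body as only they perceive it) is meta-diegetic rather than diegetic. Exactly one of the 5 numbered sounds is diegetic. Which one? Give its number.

Sound (1): remembered music, private to Luc — Teodor is oblivious because it isn't in the room, so meta-diegetic.
(2) is meta-diegetic: the sound is imagined by Luc; nothing in the story world is producing it and Teodor can't hear it.
Sound (3): it's Luc's unspoken thought, heard only by the audience via his subjectivity, so meta-diegetic.
(4) is diegetic: it's the actual ambient sound of the location.
(5) nothing in the scene produces it; it's an accent added for the audience → non-diegetic.
Only (4) is diegetic.

4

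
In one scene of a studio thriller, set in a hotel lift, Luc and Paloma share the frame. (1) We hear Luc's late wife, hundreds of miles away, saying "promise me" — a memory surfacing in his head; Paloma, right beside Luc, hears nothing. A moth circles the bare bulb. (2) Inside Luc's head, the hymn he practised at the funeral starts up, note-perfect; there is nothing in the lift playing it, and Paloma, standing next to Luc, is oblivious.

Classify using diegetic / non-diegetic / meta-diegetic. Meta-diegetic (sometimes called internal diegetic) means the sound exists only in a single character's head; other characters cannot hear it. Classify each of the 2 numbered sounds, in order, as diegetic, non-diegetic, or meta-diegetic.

meta-diegetic, meta-diegetic

(1) is meta-diegetic: a remembered line, private to Luc — not present in the room, not audible to Paloma.
(2) is meta-diegetic: the music is a memory playing inside Luc's mind alone; no real-world source, Paloma can't hear it.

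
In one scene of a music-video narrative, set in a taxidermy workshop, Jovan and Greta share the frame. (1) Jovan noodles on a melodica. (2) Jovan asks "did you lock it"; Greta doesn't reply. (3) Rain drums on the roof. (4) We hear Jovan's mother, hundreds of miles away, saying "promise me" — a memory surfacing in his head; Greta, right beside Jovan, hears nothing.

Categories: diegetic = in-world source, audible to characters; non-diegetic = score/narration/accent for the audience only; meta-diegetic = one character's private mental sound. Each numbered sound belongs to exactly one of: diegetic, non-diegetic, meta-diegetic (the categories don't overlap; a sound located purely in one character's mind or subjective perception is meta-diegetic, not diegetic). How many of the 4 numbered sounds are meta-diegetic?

(1) is diegetic: Jovan is producing the music live, in the story world.
Sound (2): Jovan is a character speaking aloud in the scene, so diegetic.
Sound (3): ambient/room sound belonging to the story's physical space, so diegetic.
(4) it's Jovan's recollection rendered as sound; the other character can't hear it → meta-diegetic.
So 1 of the 4 is meta-diegetic: (4).

1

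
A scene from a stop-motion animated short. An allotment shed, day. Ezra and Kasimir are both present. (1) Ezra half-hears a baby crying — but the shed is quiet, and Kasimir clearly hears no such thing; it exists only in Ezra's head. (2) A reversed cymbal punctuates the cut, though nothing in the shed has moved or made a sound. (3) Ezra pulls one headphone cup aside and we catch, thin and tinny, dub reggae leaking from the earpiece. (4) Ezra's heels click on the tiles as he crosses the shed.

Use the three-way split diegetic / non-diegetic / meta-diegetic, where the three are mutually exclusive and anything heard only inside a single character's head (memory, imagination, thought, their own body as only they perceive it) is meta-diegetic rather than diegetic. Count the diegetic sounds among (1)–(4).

(1) Ezra alone 'hears' it — an imagined sound, not present in the space → meta-diegetic.
(2) an editorial stinger — it belongs to the cut, not the story world → non-diegetic.
Sound (3): the headphones are an on-screen source, so diegetic.
Sound (4): Ezra's footsteps are produced in the story world, so diegetic.
Diegetic: (3), (4) — that's 2.

2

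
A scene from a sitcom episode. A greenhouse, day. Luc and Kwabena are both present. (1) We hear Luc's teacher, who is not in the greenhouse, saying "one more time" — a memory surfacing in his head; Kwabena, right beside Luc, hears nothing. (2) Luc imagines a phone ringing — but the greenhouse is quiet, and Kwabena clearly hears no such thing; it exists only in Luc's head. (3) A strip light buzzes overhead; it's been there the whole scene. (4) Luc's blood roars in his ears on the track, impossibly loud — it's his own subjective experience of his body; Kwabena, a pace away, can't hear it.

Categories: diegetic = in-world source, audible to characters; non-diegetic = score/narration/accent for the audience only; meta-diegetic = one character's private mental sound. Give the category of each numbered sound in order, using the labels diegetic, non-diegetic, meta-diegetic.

(1) is meta-diegetic: the voice is a memory playing only inside Luc's mind; Kwabena can't hear it.
(2) is meta-diegetic: the sound is imagined by Luc; nothing in the story world is producing it and Kwabena can't hear it.
(3) is diegetic: ambient/room sound belonging to the story's physical space.
(4) is meta-diegetic: it's Luc's internal bodily sensation rendered as sound; only Luc 'hears' it.

meta-diegetic, meta-diegetic, diegetic, meta-diegetic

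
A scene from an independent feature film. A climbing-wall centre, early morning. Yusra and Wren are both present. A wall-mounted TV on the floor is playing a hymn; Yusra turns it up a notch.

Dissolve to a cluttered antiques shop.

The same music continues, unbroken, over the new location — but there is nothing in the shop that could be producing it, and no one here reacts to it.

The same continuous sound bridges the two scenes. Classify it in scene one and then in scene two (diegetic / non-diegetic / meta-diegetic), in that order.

Scene one: a wall-mounted TV is an on-screen source and Yusra reacts to it → diegetic.
Scene two: there is no source in the shop and no one hears it — it's now underscore → non-diegetic.

diegetic, non-diegetic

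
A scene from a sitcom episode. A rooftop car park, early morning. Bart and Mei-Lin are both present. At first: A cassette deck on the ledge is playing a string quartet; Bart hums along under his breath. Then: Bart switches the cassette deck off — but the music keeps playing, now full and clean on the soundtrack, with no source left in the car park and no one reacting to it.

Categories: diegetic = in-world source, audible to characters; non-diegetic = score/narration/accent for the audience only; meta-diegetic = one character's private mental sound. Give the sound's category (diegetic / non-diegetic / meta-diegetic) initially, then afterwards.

Initially: a cassette deck is a real in-scene source and Bart reacts to it → diegetic.
Afterwards: there is no longer any in-world source and no one can hear it — it has become underscore → non-diegetic.

diegetic, non-diegetic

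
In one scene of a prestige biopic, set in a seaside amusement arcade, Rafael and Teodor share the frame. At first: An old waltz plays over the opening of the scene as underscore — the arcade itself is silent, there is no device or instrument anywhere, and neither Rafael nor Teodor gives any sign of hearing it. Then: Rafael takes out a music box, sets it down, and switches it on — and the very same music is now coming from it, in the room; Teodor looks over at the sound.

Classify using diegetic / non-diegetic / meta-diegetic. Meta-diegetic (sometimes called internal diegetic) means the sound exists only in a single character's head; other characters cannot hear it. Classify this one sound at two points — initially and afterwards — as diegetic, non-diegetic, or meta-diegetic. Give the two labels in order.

non-diegetic, diegetic

Initially: no in-world source exists and no character can hear it — underscore → non-diegetic.
Afterwards: a music box is now a real source in the story world and the characters hear it → diegetic.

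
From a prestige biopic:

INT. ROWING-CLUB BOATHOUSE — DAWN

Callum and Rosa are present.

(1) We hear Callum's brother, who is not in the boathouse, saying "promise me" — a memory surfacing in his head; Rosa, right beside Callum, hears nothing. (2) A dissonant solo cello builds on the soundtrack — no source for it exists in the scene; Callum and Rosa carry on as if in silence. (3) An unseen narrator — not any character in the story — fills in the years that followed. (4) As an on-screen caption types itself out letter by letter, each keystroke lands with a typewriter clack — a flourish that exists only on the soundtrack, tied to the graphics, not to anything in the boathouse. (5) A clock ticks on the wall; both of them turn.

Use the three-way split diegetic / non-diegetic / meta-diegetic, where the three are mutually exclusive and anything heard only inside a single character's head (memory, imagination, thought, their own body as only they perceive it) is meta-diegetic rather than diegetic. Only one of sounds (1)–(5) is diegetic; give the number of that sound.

Sound (1): a remembered line, private to Callum — not present in the room, not audible to Rosa, so meta-diegetic.
(2) is non-diegetic: it has no source in the story world and no character can hear it — it's underscore.
Sound (3): the narrator exists outside the story world, addressing only the audience, so non-diegetic.
Sound (4): the caption isn't part of the story world, so neither is the sound tied to it, so non-diegetic.
(5) an in-world source (a clock); characters could hear it → diegetic.
Only (5) is diegetic.

5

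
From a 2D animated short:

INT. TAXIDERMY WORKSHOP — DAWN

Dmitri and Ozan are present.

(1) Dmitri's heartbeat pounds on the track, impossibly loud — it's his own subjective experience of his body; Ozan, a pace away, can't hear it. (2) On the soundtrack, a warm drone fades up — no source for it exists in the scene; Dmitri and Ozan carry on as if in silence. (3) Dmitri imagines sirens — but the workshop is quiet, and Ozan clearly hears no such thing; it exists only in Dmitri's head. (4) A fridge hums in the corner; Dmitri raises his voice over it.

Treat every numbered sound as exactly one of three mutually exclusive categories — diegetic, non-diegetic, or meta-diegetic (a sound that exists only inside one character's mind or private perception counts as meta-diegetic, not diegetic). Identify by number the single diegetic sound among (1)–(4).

4

(1) is meta-diegetic: point-of-audition from inside Dmitri's body; not a sound in the room.
(2) score with no on-screen or off-screen source; it exists for the audience alone → non-diegetic.
Sound (3): the sound is imagined by Dmitri; nothing in the story world is producing it and Ozan can't hear it, so meta-diegetic.
(4) is diegetic: ambient/room sound belonging to the story's physical space.
Only (4) is diegetic.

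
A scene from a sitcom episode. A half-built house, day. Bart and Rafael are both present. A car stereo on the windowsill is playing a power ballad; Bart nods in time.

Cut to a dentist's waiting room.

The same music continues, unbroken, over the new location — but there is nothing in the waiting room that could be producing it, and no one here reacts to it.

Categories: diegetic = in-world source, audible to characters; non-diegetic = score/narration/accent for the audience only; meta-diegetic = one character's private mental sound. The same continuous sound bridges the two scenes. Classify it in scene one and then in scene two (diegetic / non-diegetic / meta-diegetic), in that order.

Scene one: a car stereo is an on-screen source and Bart reacts to it → diegetic.
Scene two: there is no source in the waiting room and no one hears it — it's now underscore → non-diegetic.

diegetic, non-diegetic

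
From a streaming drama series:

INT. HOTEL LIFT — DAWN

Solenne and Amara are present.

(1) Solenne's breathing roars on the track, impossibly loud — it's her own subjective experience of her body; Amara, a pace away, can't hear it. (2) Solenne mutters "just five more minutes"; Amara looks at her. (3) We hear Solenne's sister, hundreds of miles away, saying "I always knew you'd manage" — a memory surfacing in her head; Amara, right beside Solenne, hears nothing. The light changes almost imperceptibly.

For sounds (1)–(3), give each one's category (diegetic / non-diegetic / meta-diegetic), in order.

(1) is meta-diegetic: a subjective body sound — Solenne's private perception, inaudible to Amara.
Sound (2): on-screen dialogue — Solenne speaks and Amara is there to hear, so diegetic.
(3) the voice is a memory playing only inside Solenne's mind; Amara can't hear it → meta-diegetic.

meta-diegetic, diegetic, meta-diegetic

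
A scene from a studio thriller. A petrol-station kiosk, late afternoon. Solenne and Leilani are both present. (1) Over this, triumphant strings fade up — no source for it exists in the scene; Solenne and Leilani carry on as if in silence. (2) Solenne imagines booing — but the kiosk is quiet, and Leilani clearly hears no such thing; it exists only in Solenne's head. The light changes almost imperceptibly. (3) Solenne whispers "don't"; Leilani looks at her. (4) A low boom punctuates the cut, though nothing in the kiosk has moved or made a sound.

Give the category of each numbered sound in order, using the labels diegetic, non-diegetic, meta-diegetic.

non-diegetic, meta-diegetic, diegetic, non-diegetic

(1) is non-diegetic: nothing in the kiosk produces it and the characters don't hear it — pure soundtrack.
Sound (2): Solenne alone 'hears' it — an imagined sound, not present in the space, so meta-diegetic.
(3) is diegetic: Solenne is a character speaking aloud in the scene.
(4) nothing in the scene produces it; it's an accent added for the audience → non-diegetic.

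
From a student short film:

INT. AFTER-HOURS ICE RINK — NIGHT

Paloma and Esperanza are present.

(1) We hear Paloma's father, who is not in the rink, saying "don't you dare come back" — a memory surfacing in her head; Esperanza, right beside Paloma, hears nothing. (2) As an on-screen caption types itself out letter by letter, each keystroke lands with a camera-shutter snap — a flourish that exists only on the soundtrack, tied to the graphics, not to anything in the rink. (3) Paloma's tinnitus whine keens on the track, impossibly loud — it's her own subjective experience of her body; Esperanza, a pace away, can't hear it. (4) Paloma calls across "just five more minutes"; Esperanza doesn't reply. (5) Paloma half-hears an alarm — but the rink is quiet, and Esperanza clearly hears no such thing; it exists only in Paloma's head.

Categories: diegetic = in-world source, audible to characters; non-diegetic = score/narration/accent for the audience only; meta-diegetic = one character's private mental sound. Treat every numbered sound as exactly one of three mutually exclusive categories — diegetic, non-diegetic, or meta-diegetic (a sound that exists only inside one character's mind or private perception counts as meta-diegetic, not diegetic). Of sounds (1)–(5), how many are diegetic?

(1) the voice is a memory playing only inside Paloma's mind; Esperanza can't hear it → meta-diegetic.
Sound (2): it accompanies on-screen graphics, not anything inside the story world, so non-diegetic.
(3) is meta-diegetic: point-of-audition from inside Paloma's body; not a sound in the room.
Sound (4): spoken by a character present in the story world, so diegetic.
(5) subjective to Paloma: the rink is silent and Esperanza hears nothing → meta-diegetic.
Diegetic: (4) — that's 1.

1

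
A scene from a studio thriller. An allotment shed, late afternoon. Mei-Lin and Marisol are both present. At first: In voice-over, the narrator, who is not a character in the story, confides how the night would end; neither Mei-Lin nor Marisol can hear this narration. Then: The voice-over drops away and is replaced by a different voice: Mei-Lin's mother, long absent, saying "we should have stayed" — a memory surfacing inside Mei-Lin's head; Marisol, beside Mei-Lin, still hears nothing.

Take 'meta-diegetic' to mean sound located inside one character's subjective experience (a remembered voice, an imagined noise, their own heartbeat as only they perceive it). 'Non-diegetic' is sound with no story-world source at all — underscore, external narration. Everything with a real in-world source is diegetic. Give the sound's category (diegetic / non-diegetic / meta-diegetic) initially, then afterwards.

non-diegetic, meta-diegetic

Initially: the external narrator addresses only the audience — outside the story world → non-diegetic.
Afterwards: the replacement voice is a memory inside Mei-Lin's mind specifically → meta-diegetic.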